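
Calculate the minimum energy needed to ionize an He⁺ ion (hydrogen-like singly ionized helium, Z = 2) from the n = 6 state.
1.511744 eV

The ionization energy is the energy needed to remove the electron completely (n → ∞).

For a hydrogen-like ion with Z = 2, E_n = -13.6057 Z² / n² eV.

At n = 6: E_6 = -13.6057 × 2² / 6² = -1.511744444 eV
At n = ∞: E_∞ = 0 eV

Ionization energy = E_∞ - E_6 = 0 - (-1.511744444) = 1.511744444 eV
Ionization energy ≈ 1.511744 eV

This is also called the binding energy of the electron in state n = 6.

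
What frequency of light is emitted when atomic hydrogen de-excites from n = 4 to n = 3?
1.5992e+14 Hz

First, find the transition energy:
E_4 = -13.6057 / 4² = -0.85035625 eV
E_3 = -13.6057 / 3² = -1.51174444 eV
|ΔE| = |E_3 - E_4| = 0.66138819 eV

Convert to Joules: E = 0.66138819 eV × (1.602177 × 10⁻¹⁹ J/eV) = 1.059661e-19 J

Using E = hf:
f = E/h = 1.059661e-19 J / (6.62607 × 10⁻³⁴ J·s)
f = 1.5992e+14 Hz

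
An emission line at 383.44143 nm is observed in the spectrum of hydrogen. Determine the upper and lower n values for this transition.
n = 9 → n = 2

First, find the photon energy from the wavelength (hc = 1239.84 eV·nm):
E = hc/λ = 1239.84 eV·nm / 383.44143 nm = 3.2334534 eV

The energy levels of hydrogen satisfy E_n = -13.6057 / n² eV, so an emission n_i → n_f releases
ΔE = 13.6057 × (1/n_f² − 1/n_i²) eV.

Setting ΔE equal to the photon energy:
1/n_f² − 1/n_i² = 3.2334534 / 13.6057 = 0.23765432

Since 1/n_i² must be positive, we need 1/n_f² > 0.23765432, i.e. n_f ≤ 2. For each allowed n_f, solve n_i = (1/n_f² − 0.23765432)^(−1/2) and check whether it is a whole number:
  n_f = 1: 1/n_i² = 1.00000000 − 0.23765432 = 0.76234568 → n_i = 1.145  (not an integer) ✗
  n_f = 2: 1/n_i² = 0.25000000 − 0.23765432 = 0.01234568 → n_i = 9.000  → integer, n_i = 9 ✓

Only n_f = 2 gives an integer upper level, n_i = 9.

The transition is from n = 9 to n = 2 (emission).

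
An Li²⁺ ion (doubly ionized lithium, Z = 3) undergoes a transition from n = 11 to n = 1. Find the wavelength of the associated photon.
10.20954 nm

First, find the transition energy using E_n = -13.6057 Z² / n² eV:
E_11 = -13.6057 × 3² / 11² = -1.0119942 eV
E_1 = -13.6057 × 3² / 1² = -122.4513000 eV

Photon energy: |ΔE| = |E_1 - E_11| = 121.4393058 eV

Convert to wavelength using E = hc/λ with hc = 1239.84 eV·nm:
λ = hc/E = 1239.84 eV·nm / 121.4393058 eV
λ = 10.20954 nm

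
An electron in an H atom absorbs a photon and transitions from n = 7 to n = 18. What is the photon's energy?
0.236 eV

The energy levels of a hydrogen-like atom are E_n = -13.6057 eV / n².

Energy at n = 7: E_7 = -13.6057 / 7² = -0.277667 eV
Energy at n = 18: E_18 = -13.6057 / 18² = -0.041993 eV

The excitation energy is the difference:
ΔE = E_18 - E_7
ΔE = -0.041993 - (-0.277667)
ΔE = 0.236 eV

Since this is positive, energy must be absorbed (photon absorption).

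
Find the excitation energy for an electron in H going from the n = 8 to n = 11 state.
0.10 eV

The energy levels of a hydrogen-like atom are E_n = -13.6057 eV / n².

Energy at n = 8: E_8 = -13.6057 / 8² = -0.21259 eV
Energy at n = 11: E_11 = -13.6057 / 11² = -0.11244 eV

The excitation energy is the difference:
ΔE = E_11 - E_8
ΔE = -0.11244 - (-0.21259)
ΔE = 0.10 eV

Since this is positive, energy must be absorbed (photon absorption).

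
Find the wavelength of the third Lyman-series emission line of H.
97.20161 nm

The lines of a series are numbered from the longest wavelength (smallest ΔE) outward; the third line is the transition from n = n_f + 3 to n_f.
The Lyman series has all transitions ending at n_f = 1.

For H, the third line (γ-line) is the jump from n = 4 to n = 1:
E_4 = -13.6057 / 4² = -0.8503563 eV
E_1 = -13.6057 / 1² = -13.6057000 eV
ΔE = E_4 - E_1 = 12.7553437 eV

λ = hc/E = 1239.84 eV·nm / 12.7553437 eV
λ = 97.20161 nm

This is the γ-line of the Lyman series in H.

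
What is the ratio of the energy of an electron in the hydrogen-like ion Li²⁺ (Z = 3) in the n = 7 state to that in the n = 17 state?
5.8980

Using E_n = -13.6057 Z² / n² eV with Z = 3:

E_7 = -13.6057 × 3² / 7² = -122.4513 / 49 = -2.4990061224 eV
E_17 = -13.6057 × 3² / 17² = -122.4513 / 289 = -0.4237069204 eV

The ratio is:
E_7/E_17 = (-2.4990061224) / (-0.4237069204)
E_7/E_17 = (-122.4513/49) / (-122.4513/289)
E_7/E_17 = 289/49
E_7/E_17 = 5.8980
(Note: the Z² factors cancel in the ratio.)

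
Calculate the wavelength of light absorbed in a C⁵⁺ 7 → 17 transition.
149.35678 nm

First, find the transition energy using E_n = -13.6057 Z² / n² eV:
E_7 = -13.6057 × 6² / 7² = -9.996024490 eV
E_17 = -13.6057 × 6² / 17² = -1.694827682 eV

Photon energy: |ΔE| = |E_17 - E_7| = 8.301196808 eV

Convert to wavelength using E = hc/λ with hc = 1239.84 eV·nm:
λ = hc/E = 1239.84 eV·nm / 8.301196808 eV
λ = 149.35678 nm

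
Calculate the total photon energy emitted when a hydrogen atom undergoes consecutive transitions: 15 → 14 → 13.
0.020 eV

The energy levels of hydrogen are E_n = -13.6057 / n² eV.

First transition (15 → 14):
ΔE₁ = |E_14 - E_15|
ΔE₁ = |-0.069416837 - (-0.060469778)| = 0.008947 eV

Second transition (14 → 13):
ΔE₂ = |E_13 - E_14|
ΔE₂ = |-0.080507101 - (-0.069416837)| = 0.011090 eV

Total energy released:
E_total = ΔE₁ + ΔE₂ = 0.008947 + 0.011090 = 0.020 eV

Note: This equals the direct transition 15 → 13: 0.020 eV ✓
Energy is conserved regardless of the path taken.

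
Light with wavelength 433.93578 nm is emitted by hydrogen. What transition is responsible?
n = 5 → n = 2

First, find the photon energy from the wavelength (hc = 1239.84 eV·nm):
E = hc/λ = 1239.84 eV·nm / 433.93578 nm = 2.8571970 eV

The energy levels of hydrogen satisfy E_n = -13.6057 / n² eV, so an emission n_i → n_f releases
ΔE = 13.6057 × (1/n_f² − 1/n_i²) eV.

Setting ΔE equal to the photon energy:
1/n_f² − 1/n_i² = 2.8571970 / 13.6057 = 0.21000000

Since 1/n_i² must be positive, we need 1/n_f² > 0.21000000, i.e. n_f ≤ 2. For each allowed n_f, solve n_i = (1/n_f² − 0.21000000)^(−1/2) and check whether it is a whole number:
  n_f = 1: 1/n_i² = 1.00000000 − 0.21000000 = 0.79000000 → n_i = 1.125  (not an integer) ✗
  n_f = 2: 1/n_i² = 0.25000000 − 0.21000000 = 0.04000000 → n_i = 5.000  → integer, n_i = 5 ✓

Only n_f = 2 gives an integer upper level, n_i = 5.

The transition is from n = 5 to n = 2 (emission).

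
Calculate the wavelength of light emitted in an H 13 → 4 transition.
1610.4973 nm

First, find the transition energy using E_n = -13.6057 / n² eV:
E_13 = -13.6057 / 13² = -0.0805071006 eV
E_4 = -13.6057 / 4² = -0.8503562500 eV

Photon energy: |ΔE| = |E_4 - E_13| = 0.7698491494 eV

Convert to wavelength using E = hc/λ with hc = 1239.84 eV·nm:
λ = hc/E = 1239.84 eV·nm / 0.7698491494 eV
λ = 1610.4973 nm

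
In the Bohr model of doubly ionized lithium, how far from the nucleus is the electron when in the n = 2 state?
0.0706 nm (or 0.7056 Å)

The Bohr radius formula is:
r_n = n² a₀ / Z

where a₀ = 0.0529177 nm is the Bohr radius.

For Li²⁺ (Z = 3) at n = 2:
r_2 = 2² × 0.0529177 nm / 3
r_2 = 4 × 0.0529177 nm / 3
r_2 = 0.21167 nm / 3
r_2 = 0.0706 nm

The electron orbits at approximately 0.0706 nm from the nucleus.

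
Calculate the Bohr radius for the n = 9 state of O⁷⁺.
0.5358 nm (or 5.3579 Å)

The Bohr radius formula is:
r_n = n² a₀ / Z

where a₀ = 0.0529177 nm is the Bohr radius.

For O⁷⁺ (Z = 8) at n = 9:
r_9 = 9² × 0.0529177 nm / 8
r_9 = 81 × 0.0529177 nm / 8
r_9 = 4.28633 nm / 8
r_9 = 0.5358 nm

The electron orbits at approximately 0.5358 nm from the nucleus.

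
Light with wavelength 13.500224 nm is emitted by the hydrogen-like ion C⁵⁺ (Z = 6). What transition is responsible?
n = 4 → n = 2

First, find the photon energy from the wavelength (hc = 1239.84 eV·nm):
E = hc/λ = 1239.84 eV·nm / 13.500224 nm = 91.838476 eV

The energy levels of C⁵⁺ satisfy E_n = -13.6057 × 6² / n² eV, so an emission n_i → n_f releases
ΔE = 13.6057 × 6² × (1/n_f² − 1/n_i²) eV.

Setting ΔE equal to the photon energy:
1/n_f² − 1/n_i² = 91.838476 / (13.6057 × 6²) = 0.18750000

Since 1/n_i² must be positive, we need 1/n_f² > 0.18750000, i.e. n_f ≤ 2. For each allowed n_f, solve n_i = (1/n_f² − 0.18750000)^(−1/2) and check whether it is a whole number:
  n_f = 1: 1/n_i² = 1.00000000 − 0.18750000 = 0.81250000 → n_i = 1.109  (not an integer) ✗
  n_f = 2: 1/n_i² = 0.25000000 − 0.18750000 = 0.06250000 → n_i = 4.000  → integer, n_i = 4 ✓

Only n_f = 2 gives an integer upper level, n_i = 4.

The transition is from n = 4 to n = 2 (emission).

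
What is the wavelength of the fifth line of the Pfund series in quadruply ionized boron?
121.5020 nm

The lines of a series are numbered from the longest wavelength (smallest ΔE) outward; the fifth line is the transition from n = n_f + 5 to n_f.
The Pfund series has all transitions ending at n_f = 5.

For B⁴⁺ (Z = 5), the fifth line (ε-line) is the jump from n = 10 to n = 5:
E_10 = -13.6057 × 5² / 10² = -3.4014250 eV
E_5 = -13.6057 × 5² / 5² = -13.6057000 eV
ΔE = E_10 - E_5 = 10.2042750 eV

λ = hc/E = 1239.84 eV·nm / 10.2042750 eV
λ = 121.5020 nm

This is the ε-line of the Pfund series in B⁴⁺.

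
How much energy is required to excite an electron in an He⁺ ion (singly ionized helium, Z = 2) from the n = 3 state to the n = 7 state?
4.94 eV

The energy levels of a hydrogen-like atom are E_n = -13.6057 Z² eV / n².

Energy at n = 3: E_3 = -13.6057 × 2² / 3² = -6.04698 eV
Energy at n = 7: E_7 = -13.6057 × 2² / 7² = -1.11067 eV

The excitation energy is the difference:
ΔE = E_7 - E_3
ΔE = -1.11067 - (-6.04698)
ΔE = 4.94 eV

Since this is positive, energy must be absorbed (photon absorption).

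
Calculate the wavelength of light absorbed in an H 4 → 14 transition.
1587.62636 nm

First, find the transition energy using E_n = -13.6057 / n² eV:
E_4 = -13.6057 / 4² = -0.85035625000 eV
E_14 = -13.6057 / 14² = -0.06941683673 eV

Photon energy: |ΔE| = |E_14 - E_4| = 0.78093941327 eV

Convert to wavelength using E = hc/λ with hc = 1239.84 eV·nm:
λ = hc/E = 1239.84 eV·nm / 0.78093941327 eV
λ = 1587.62636 nm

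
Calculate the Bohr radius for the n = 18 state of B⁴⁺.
3.42907 nm (or 34.29068 Å)

The Bohr radius formula is:
r_n = n² a₀ / Z

where a₀ = 0.05291772 nm is the Bohr radius.

For B⁴⁺ (Z = 5) at n = 18:
r_18 = 18² × 0.05291772 nm / 5
r_18 = 324 × 0.05291772 nm / 5
r_18 = 17.145341 nm / 5
r_18 = 3.42907 nm

The electron orbits at approximately 3.42907 nm from the nucleus.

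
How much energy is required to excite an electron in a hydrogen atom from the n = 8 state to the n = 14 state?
0.14 eV

The energy levels of a hydrogen-like atom are E_n = -13.6057 eV / n².

Energy at n = 8: E_8 = -13.6057 / 8² = -0.21259 eV
Energy at n = 14: E_14 = -13.6057 / 14² = -0.06942 eV

The excitation energy is the difference:
ΔE = E_14 - E_8
ΔE = -0.06942 - (-0.21259)
ΔE = 0.14 eV

Since this is positive, energy must be absorbed (photon absorption).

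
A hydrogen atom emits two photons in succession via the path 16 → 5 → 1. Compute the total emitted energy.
13.5526 eV

The energy levels of hydrogen are E_n = -13.6057 / n² eV.

First transition (16 → 5):
ΔE₁ = |E_5 - E_16|
ΔE₁ = |-0.5442280000 - (-0.0531472656)| = 0.4910807 eV

Second transition (5 → 1):
ΔE₂ = |E_1 - E_5|
ΔE₂ = |-13.6057000000 - (-0.5442280000)| = 13.0614720 eV

Total energy released:
E_total = ΔE₁ + ΔE₂ = 0.4910807 + 13.0614720 = 13.5526 eV

Note: This equals the direct transition 16 → 1: 13.5526 eV ✓
Energy is conserved regardless of the path taken.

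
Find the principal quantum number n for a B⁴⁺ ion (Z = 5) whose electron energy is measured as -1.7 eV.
n = 14

The exact energy levels follow E_n = -13.6057 Z² / n² eV with Z = 5.

The measured value (-1.7 eV) is reported to only 2 significant figures, so we must test candidate n values and see which one matches to that precision.

Candidate energies:
  n = 12:  E = -13.6057 × 5² / 12² = -2.36210 eV
  n = 13:  E = -13.6057 × 5² / 13² = -2.01268 eV
  n = 14:  E = -13.6057 × 5² / 14² = -1.73542 eV  ← matches
  n = 15:  E = -13.6057 × 5² / 15² = -1.51174 eV
  n = 16:  E = -13.6057 × 5² / 16² = -1.32868 eV

Checking against the measurement of -1.7 eV (2 sig figs), only n = 14 agrees:
E_14 = -1.73542 eV, which rounds to -1.7 eV ✓

Therefore n = 14.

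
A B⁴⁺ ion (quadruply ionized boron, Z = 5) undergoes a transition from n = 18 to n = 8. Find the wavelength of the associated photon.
290.7076 nm

First, find the transition energy using E_n = -13.6057 Z² / n² eV:
E_18 = -13.6057 × 5² / 18² = -1.04982253 eV
E_8 = -13.6057 × 5² / 8² = -5.31472656 eV

Photon energy: |ΔE| = |E_8 - E_18| = 4.26490403 eV

Convert to wavelength using E = hc/λ with hc = 1239.84 eV·nm:
λ = hc/E = 1239.84 eV·nm / 4.26490403 eV
λ = 290.7076 nm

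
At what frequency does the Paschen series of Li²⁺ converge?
3.28984e+15 Hz

The series limit corresponds to the transition from n = ∞ to n = 3.
This is the highest energy (shortest wavelength) transition in the Paschen series.

E_∞ = 0 eV
E_3 = -13.6057 × 3² / 3² = -13.6057000 eV

Energy at series limit:
ΔE = E_∞ - E_3 = 0 - (-13.6057000) = 13.6057000 eV
E = 13.6057000 eV × (1.602177 × 10⁻¹⁹ J/eV) = 2.1798740e-18 J
f = E/h = 2.1798740e-18 J / (6.62607 × 10⁻³⁴ J·s) = 3.28984e+15 Hz

This energy equals the ionization energy from the n = 3 state of Li²⁺.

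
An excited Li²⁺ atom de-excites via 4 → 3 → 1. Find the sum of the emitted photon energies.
114.798094 eV

The energy levels of Li²⁺ are E_n = -13.6057 × 3² / n² eV.

First transition (4 → 3):
ΔE₁ = |E_3 - E_4|
ΔE₁ = |-13.605700000000 - (-7.653206250000)| = 5.952493750 eV

Second transition (3 → 1):
ΔE₂ = |E_1 - E_3|
ΔE₂ = |-122.451300000000 - (-13.605700000000)| = 108.845600000 eV

Total energy released:
E_total = ΔE₁ + ΔE₂ = 5.952493750 + 108.845600000 = 114.798094 eV

Note: This equals the direct transition 4 → 1: 114.798094 eV ✓
Energy is conserved regardless of the path taken.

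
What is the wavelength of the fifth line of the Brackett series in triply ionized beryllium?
113.558 nm

The lines of a series are numbered from the longest wavelength (smallest ΔE) outward; the fifth line is the transition from n = n_f + 5 to n_f.
The Brackett series has all transitions ending at n_f = 4.

For Be³⁺ (Z = 4), the fifth line (ε-line) is the jump from n = 9 to n = 4:
E_9 = -13.6057 × 4² / 9² = -2.687546 eV
E_4 = -13.6057 × 4² / 4² = -13.605700 eV
ΔE = E_9 - E_4 = 10.918154 eV

λ = hc/E = 1239.84 eV·nm / 10.918154 eV
λ = 113.558 nm

This is the ε-line of the Brackett series in Be³⁺.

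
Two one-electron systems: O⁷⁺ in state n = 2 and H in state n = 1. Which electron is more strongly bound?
O⁷⁺ at n = 2 (E = -217.69120 eV)

Using E_n = -13.6057 Z² / n² eV:

O⁷⁺ (Z = 8) at n = 2:
E = -13.6057 × 8² / 2² = -13.6057 × 64 / 4 = -217.69120000 eV

H (Z = 1) at n = 1:
E = -13.6057 × 1² / 1² = -13.6057 × 1 / 1 = -13.60570000 eV

Since -217.69120000 eV < -13.60570000 eV,
O⁷⁺ at n = 2 is more tightly bound (requires more energy to ionize).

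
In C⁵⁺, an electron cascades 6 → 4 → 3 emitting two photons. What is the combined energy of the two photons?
40.817 eV

The energy levels of C⁵⁺ are E_n = -13.6057 × 6² / n² eV.

First transition (6 → 4):
ΔE₁ = |E_4 - E_6|
ΔE₁ = |-30.612825000 - (-13.605700000)| = 17.007125 eV

Second transition (4 → 3):
ΔE₂ = |E_3 - E_4|
ΔE₂ = |-54.422800000 - (-30.612825000)| = 23.809975 eV

Total energy released:
E_total = ΔE₁ + ΔE₂ = 17.007125 + 23.809975 = 40.817 eV

Note: This equals the direct transition 6 → 3: 40.817 eV ✓
Energy is conserved regardless of the path taken.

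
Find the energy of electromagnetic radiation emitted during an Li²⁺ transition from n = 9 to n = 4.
6.14146 eV

The energy levels are E_n = -13.6057 Z² eV / n².

Energy at n = 9: E_9 = -13.6057 × 3² / 9² = -1.51174444 eV
Energy at n = 4: E_4 = -13.6057 × 3² / 4² = -7.65320625 eV

For emission (electron falling to lower state), the photon energy is:
E_photon = E_9 - E_4 = |-1.51174444 - (-7.65320625)|
E_photon = 6.14146 eV

This energy is carried away by the emitted photon.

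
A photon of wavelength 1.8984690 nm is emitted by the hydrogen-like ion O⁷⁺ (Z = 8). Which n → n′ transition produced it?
n = 2 → n = 1

First, find the photon energy from the wavelength (hc = 1239.84 eV·nm):
E = hc/λ = 1239.84 eV·nm / 1.8984690 nm = 653.07361 eV

The energy levels of O⁷⁺ satisfy E_n = -13.6057 × 8² / n² eV, so an emission n_i → n_f releases
ΔE = 13.6057 × 8² × (1/n_f² − 1/n_i²) eV.

Setting ΔE equal to the photon energy:
1/n_f² − 1/n_i² = 653.07361 / (13.6057 × 8²) = 0.75000001

Since 1/n_i² must be positive, we need 1/n_f² > 0.75000001, i.e. n_f ≤ 1. For each allowed n_f, solve n_i = (1/n_f² − 0.75000001)^(−1/2) and check whether it is a whole number:
  n_f = 1: 1/n_i² = 1.00000000 − 0.75000001 = 0.24999999 → n_i = 2.000  → integer, n_i = 2 ✓

Only n_f = 1 gives an integer upper level, n_i = 2.

The transition is from n = 2 to n = 1 (emission).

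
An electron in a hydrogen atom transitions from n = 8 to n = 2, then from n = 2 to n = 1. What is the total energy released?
13.39311 eV

The energy levels of hydrogen are E_n = -13.6057 / n² eV.

First transition (8 → 2):
ΔE₁ = |E_2 - E_8|
ΔE₁ = |-3.40142500000 - (-0.21258906250)| = 3.18883594 eV

Second transition (2 → 1):
ΔE₂ = |E_1 - E_2|
ΔE₂ = |-13.60570000000 - (-3.40142500000)| = 10.20427500 eV

Total energy released:
E_total = ΔE₁ + ΔE₂ = 3.18883594 + 10.20427500 = 13.39311 eV

Note: This equals the direct transition 8 → 1: 13.39311 eV ✓
Energy is conserved regardless of the path taken.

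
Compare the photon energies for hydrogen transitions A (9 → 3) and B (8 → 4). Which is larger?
9 → 3

Calculate the energy for each transition:

Transition 9 → 3:
ΔE₁ = |E_3 - E_9| = |-13.6057/3² - (-13.6057/9²)|
ΔE₁ = |-1.511744444444 - (-0.167971604938)| = 1.343772840 eV

Transition 8 → 4:
ΔE₂ = |E_4 - E_8| = |-13.6057/4² - (-13.6057/8²)|
ΔE₂ = |-0.850356250000 - (-0.212589062500)| = 0.637767188 eV

Since 1.343772840 eV > 0.637767188 eV, the transition 9 → 3 emits the more energetic photon.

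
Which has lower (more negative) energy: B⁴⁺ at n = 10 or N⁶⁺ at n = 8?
N⁶⁺ at n = 8 (E = -10.42 eV)

Using E_n = -13.6057 Z² / n² eV:

B⁴⁺ (Z = 5) at n = 10:
E = -13.6057 × 5² / 10² = -13.6057 × 25 / 100 = -3.40143 eV

N⁶⁺ (Z = 7) at n = 8:
E = -13.6057 × 7² / 8² = -13.6057 × 49 / 64 = -10.41686 eV

Since -10.41686 eV < -3.40143 eV,
N⁶⁺ at n = 8 is more tightly bound (requires more energy to ionize).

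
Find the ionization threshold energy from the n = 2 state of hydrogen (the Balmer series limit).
3.40 eV

The series limit corresponds to the transition from n = ∞ to n = 2.
This is the highest energy (shortest wavelength) transition in the Balmer series.

E_∞ = 0 eV
E_2 = -13.6057 / 2² = -3.40 eV

Energy at series limit:
ΔE = E_∞ - E_2 = 0 - (-3.40) = 3.40 eV

This energy equals the ionization energy from the n = 2 state of hydrogen.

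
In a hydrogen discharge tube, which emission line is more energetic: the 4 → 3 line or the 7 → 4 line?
4 → 3

Calculate the energy for each transition:

Transition 4 → 3:
ΔE₁ = |E_3 - E_4| = |-13.6057/3² - (-13.6057/4²)|
ΔE₁ = |-1.5117444444 - (-0.8503562500)| = 0.6613882 eV

Transition 7 → 4:
ΔE₂ = |E_4 - E_7| = |-13.6057/4² - (-13.6057/7²)|
ΔE₂ = |-0.8503562500 - (-0.2776673469)| = 0.5726889 eV

Since 0.6613882 eV > 0.5726889 eV, the transition 4 → 3 emits the more energetic photon.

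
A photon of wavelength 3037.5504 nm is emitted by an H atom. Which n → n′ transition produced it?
n = 10 → n = 5

First, find the photon energy from the wavelength (hc = 1239.84 eV·nm):
E = hc/λ = 1239.84 eV·nm / 3037.5504 nm = 0.40817101 eV

The energy levels of hydrogen satisfy E_n = -13.6057 / n² eV, so an emission n_i → n_f releases
ΔE = 13.6057 × (1/n_f² − 1/n_i²) eV.

Setting ΔE equal to the photon energy:
1/n_f² − 1/n_i² = 0.40817101 / 13.6057 = 0.030000001

Since 1/n_i² must be positive, we need 1/n_f² > 0.030000001, i.e. n_f ≤ 5. For each allowed n_f, solve n_i = (1/n_f² − 0.030000001)^(−1/2) and check whether it is a whole number:
  n_f = 1: 1/n_i² = 1.000000000 − 0.030000001 = 0.969999999 → n_i = 1.015  (not an integer) ✗
  n_f = 2: 1/n_i² = 0.250000000 − 0.030000001 = 0.219999999 → n_i = 2.132  (not an integer) ✗
  n_f = 3: 1/n_i² = 0.111111111 − 0.030000001 = 0.081111110 → n_i = 3.511  (not an integer) ✗
  n_f = 4: 1/n_i² = 0.062500000 − 0.030000001 = 0.032499999 → n_i = 5.547  (not an integer) ✗
  n_f = 5: 1/n_i² = 0.040000000 − 0.030000001 = 0.009999999 → n_i = 10.000  → integer, n_i = 10 ✓

Only n_f = 5 gives an integer upper level, n_i = 10.

The transition is from n = 10 to n = 5 (emission).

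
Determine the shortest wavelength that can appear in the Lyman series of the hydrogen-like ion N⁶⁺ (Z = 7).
1.8597 nm

The series limit corresponds to the transition from n = ∞ to n = 1.
This is the highest energy (shortest wavelength) transition in the Lyman series.

E_∞ = 0 eV
E_1 = -13.6057 × 7² / 1² = -666.679300 eV

Energy at series limit:
ΔE = E_∞ - E_1 = 0 - (-666.679300) = 666.679300 eV
λ = hc/E = 1239.84 eV·nm / 666.679300 eV = 1.8597 nm

This energy equals the ionization energy from the n = 1 state of N⁶⁺.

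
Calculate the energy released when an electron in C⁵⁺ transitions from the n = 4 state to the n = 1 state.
459.19238 eV

The energy levels are E_n = -13.6057 Z² eV / n².

Energy at n = 4: E_4 = -13.6057 × 6² / 4² = -30.61282500 eV
Energy at n = 1: E_1 = -13.6057 × 6² / 1² = -489.80520000 eV

For emission (electron falling to lower state), the photon energy is:
E_photon = E_4 - E_1 = |-30.61282500 - (-489.80520000)|
E_photon = 459.19238 eV

This energy is carried away by the emitted photon.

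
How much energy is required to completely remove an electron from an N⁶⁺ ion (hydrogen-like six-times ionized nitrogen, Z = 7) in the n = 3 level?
74.075478 eV

The ionization energy is the energy needed to remove the electron completely (n → ∞).

For a hydrogen-like ion with Z = 7, E_n = -13.6057 Z² / n² eV.

At n = 3: E_3 = -13.6057 × 7² / 3² = -74.075477778 eV
At n = ∞: E_∞ = 0 eV

Ionization energy = E_∞ - E_3 = 0 - (-74.075477778) = 74.075477778 eV
Ionization energy ≈ 74.075478 eV

This is also called the binding energy of the electron in state n = 3.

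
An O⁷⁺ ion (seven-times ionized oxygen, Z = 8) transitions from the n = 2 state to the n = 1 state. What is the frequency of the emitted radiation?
1.58e+17 Hz

First, find the transition energy:
E_2 = -13.6057 × 8² / 2² = -217.69120000 eV
E_1 = -13.6057 × 8² / 1² = -870.76480000 eV
|ΔE| = |E_1 - E_2| = 653.07360000 eV

Convert to Joules: E = 653.07360000 eV × (1.602177 × 10⁻¹⁹ J/eV) = 1.0463e-16 J

Using E = hf:
f = E/h = 1.0463e-16 J / (6.62607 × 10⁻³⁴ J·s)
f = 1.58e+17 Hz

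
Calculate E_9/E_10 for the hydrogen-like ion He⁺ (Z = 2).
1.23457

Using E_n = -13.6057 Z² / n² eV with Z = 2:

E_9 = -13.6057 × 2² / 9² = -54.4228 / 81 = -0.67188641975 eV
E_10 = -13.6057 × 2² / 10² = -54.4228 / 100 = -0.54422800000 eV

The ratio is:
E_9/E_10 = (-0.67188641975) / (-0.54422800000)
E_9/E_10 = (-54.4228/81) / (-54.4228/100)
E_9/E_10 = 100/81
E_9/E_10 = 1.23457
(Note: the Z² factors cancel in the ratio.)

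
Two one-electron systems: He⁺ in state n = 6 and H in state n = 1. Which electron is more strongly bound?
H at n = 1 (E = -13.606 eV)

Using E_n = -13.6057 Z² / n² eV:

He⁺ (Z = 2) at n = 6:
E = -13.6057 × 2² / 6² = -13.6057 × 4 / 36 = -1.511744 eV

H (Z = 1) at n = 1:
E = -13.6057 × 1² / 1² = -13.6057 × 1 / 1 = -13.605700 eV

Since -13.605700 eV < -1.511744 eV,
H at n = 1 is more tightly bound (requires more energy to ionize).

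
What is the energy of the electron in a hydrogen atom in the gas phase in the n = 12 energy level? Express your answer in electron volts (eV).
-0.094 eV

The energy levels of a hydrogen-like atom are given by:
E_n = -13.6057 eV / n²

For n = 12:
E_12 = -13.6057 eV / 12²
E_12 = -13.6057 eV / 144
E_12 = -0.094 eV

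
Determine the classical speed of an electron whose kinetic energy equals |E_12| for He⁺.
3.646e+05 m/s (or 0.1216% of c)

The binding energy at n = 12 for He⁺ is:
E_12 = -13.6057 × 2²/12² = -0.3779361 eV
|E_12| = 0.3779361 eV

Convert to Joules:
KE = 0.3779361 eV × (1.602177 × 10⁻¹⁹ J/eV) = 6.05521e-20 J

Using KE = ½mv²:
v = √(2·KE/m_e)
v = √(2 × 6.05521e-20 J / 9.10938 × 10⁻³¹ kg)
v = 3.646e+05 m/s

This is approximately 0.1216% the speed of light.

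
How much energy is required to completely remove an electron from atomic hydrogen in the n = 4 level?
0.8504 eV

The ionization energy is the energy needed to remove the electron completely (n → ∞).

For hydrogen, E_n = -13.6057 eV / n².

At n = 4: E_4 = -13.6057 / 4² = -0.8503563 eV
At n = ∞: E_∞ = 0 eV

Ionization energy = E_∞ - E_4 = 0 - (-0.8503563) = 0.8503563 eV
Ionization energy ≈ 0.8504 eV

This is also called the binding energy of the electron in state n = 4.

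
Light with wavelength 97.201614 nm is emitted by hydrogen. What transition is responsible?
n = 4 → n = 1

First, find the photon energy from the wavelength (hc = 1239.84 eV·nm):
E = hc/λ = 1239.84 eV·nm / 97.201614 nm = 12.755344 eV

The energy levels of hydrogen satisfy E_n = -13.6057 / n² eV, so an emission n_i → n_f releases
ΔE = 13.6057 × (1/n_f² − 1/n_i²) eV.

Setting ΔE equal to the photon energy:
1/n_f² − 1/n_i² = 12.755344 / 13.6057 = 0.93750002

Since 1/n_i² must be positive, we need 1/n_f² > 0.93750002, i.e. n_f ≤ 1. For each allowed n_f, solve n_i = (1/n_f² − 0.93750002)^(−1/2) and check whether it is a whole number:
  n_f = 1: 1/n_i² = 1.00000000 − 0.93750002 = 0.06249998 → n_i = 4.000  → integer, n_i = 4 ✓

Only n_f = 1 gives an integer upper level, n_i = 4.

The transition is from n = 4 to n = 1 (emission).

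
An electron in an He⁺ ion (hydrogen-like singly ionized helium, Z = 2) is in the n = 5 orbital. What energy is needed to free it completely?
2.177 eV

The ionization energy is the energy needed to remove the electron completely (n → ∞).

For a hydrogen-like ion with Z = 2, E_n = -13.6057 Z² / n² eV.

At n = 5: E_5 = -13.6057 × 2² / 5² = -2.176912 eV
At n = ∞: E_∞ = 0 eV

Ionization energy = E_∞ - E_5 = 0 - (-2.176912) = 2.176912 eV
Ionization energy ≈ 2.177 eV

This is also called the binding energy of the electron in state n = 5.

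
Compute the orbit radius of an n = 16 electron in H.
13.5469 nm (or 135.4693 Å)

The Bohr radius formula is:
r_n = n² a₀ / Z

where a₀ = 0.0529177 nm is the Bohr radius.

For H (Z = 1) at n = 16:
r_16 = 16² × 0.0529177 nm / 1
r_16 = 256 × 0.0529177 nm / 1
r_16 = 13.54693 nm / 1
r_16 = 13.5469 nm

The electron orbits at approximately 13.5469 nm from the nucleus.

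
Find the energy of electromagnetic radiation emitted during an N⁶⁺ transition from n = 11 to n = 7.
8.096 eV

The energy levels are E_n = -13.6057 Z² eV / n².

Energy at n = 11: E_11 = -13.6057 × 7² / 11² = -5.509746 eV
Energy at n = 7: E_7 = -13.6057 × 7² / 7² = -13.605700 eV

For emission (electron falling to lower state), the photon energy is:
E_photon = E_11 - E_7 = |-5.509746 - (-13.605700)|
E_photon = 8.096 eV

This energy is carried away by the emitted photon.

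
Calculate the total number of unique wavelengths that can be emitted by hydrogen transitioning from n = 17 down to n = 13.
10

The electron can occupy levels n = 13, 14, ..., 17 during de-excitation — that is m = 17 - 13 + 1 = 5 distinct levels.

The number of distinct spectral lines equals the number of ways to choose 2 of these m levels (each pair gives one possible emission transition):

Number of lines = m(m-1)/2 = 5×4/2 = 10

These correspond to all possible transitions between the 5 levels:
17 → 16, 17 → 15, 17 → 14, 17 → 13, 16 → 15, 16 → 14, 16 → 13, 15 → 14...

Each transition produces a photon with a unique energy (and thus wavelength). This count does not depend on Z.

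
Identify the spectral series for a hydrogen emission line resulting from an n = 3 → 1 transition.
Lyman series

The spectral series in hydrogen are named based on the final (lower) energy level:
- Lyman series: n_final = 1 (ultraviolet)
- Balmer series: n_final = 2 (visible/near-UV)
- Paschen series: n_final = 3 (infrared)
- Brackett series: n_final = 4 (infrared)
- Pfund series: n_final = 5 (far infrared)

Since this transition ends at n = 1, it belongs to the Lyman series.

For reference, this 3 → 1 line has photon energy
ΔE = 13.6057 eV × (1/1² - 1/3²) = 12.09395556 eV,
corresponding to wavelength λ = hc/ΔE = 1239.84 eV·nm / 12.09395556 eV = 102.51733 nm in the ultraviolet region.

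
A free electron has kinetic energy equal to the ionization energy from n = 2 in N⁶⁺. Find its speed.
7.66e+06 m/s (or 2.55405% of c)

The binding energy at n = 2 for N⁶⁺ is:
E_2 = -13.6057 × 7²/2² = -166.6698250 eV
|E_2| = 166.6698250 eV

Convert to Joules:
KE = 166.6698250 eV × (1.602177 × 10⁻¹⁹ J/eV) = 2.6703e-17 J

Using KE = ½mv²:
v = √(2·KE/m_e)
v = √(2 × 2.6703e-17 J / 9.10938 × 10⁻³¹ kg)
v = 7.66e+06 m/s

This is approximately 2.55405% the speed of light.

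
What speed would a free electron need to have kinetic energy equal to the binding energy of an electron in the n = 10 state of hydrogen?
2.18769e+05 m/s (or 0.07% of c)

The binding energy at n = 10 for hydrogen is:
E_10 = -13.6057/10² = -0.136057000 eV
|E_10| = 0.136057000 eV

Convert to Joules:
KE = 0.136057000 eV × (1.602177 × 10⁻¹⁹ J/eV) = 2.1798740e-20 J

Using KE = ½mv²:
v = √(2·KE/m_e)
v = √(2 × 2.1798740e-20 J / 9.10938 × 10⁻³¹ kg)
v = 2.18769e+05 m/s

This is approximately 0.07% the speed of light.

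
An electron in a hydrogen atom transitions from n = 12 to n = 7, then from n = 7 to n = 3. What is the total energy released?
1.42 eV

The energy levels of hydrogen are E_n = -13.6057 / n² eV.

First transition (12 → 7):
ΔE₁ = |E_7 - E_12|
ΔE₁ = |-0.27766735 - (-0.09448403)| = 0.18318 eV

Second transition (7 → 3):
ΔE₂ = |E_3 - E_7|
ΔE₂ = |-1.51174444 - (-0.27766735)| = 1.23408 eV

Total energy released:
E_total = ΔE₁ + ΔE₂ = 0.18318 + 1.23408 = 1.42 eV

Note: This equals the direct transition 12 → 3: 1.42 eV ✓
Energy is conserved regardless of the path taken.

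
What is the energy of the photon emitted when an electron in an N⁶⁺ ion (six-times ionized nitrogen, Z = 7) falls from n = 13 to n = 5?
22.72232 eV

The energy levels are E_n = -13.6057 Z² eV / n².

Energy at n = 13: E_13 = -13.6057 × 7² / 13² = -3.94484793 eV
Energy at n = 5: E_5 = -13.6057 × 7² / 5² = -26.66717200 eV

For emission (electron falling to lower state), the photon energy is:
E_photon = E_13 - E_5 = |-3.94484793 - (-26.66717200)|
E_photon = 22.72232 eV

This energy is carried away by the emitted photon.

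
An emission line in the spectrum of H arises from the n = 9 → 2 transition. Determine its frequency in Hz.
7.82e+14 Hz

First, find the transition energy:
E_9 = -13.6057 / 9² = -0.16797 eV
E_2 = -13.6057 / 2² = -3.40143 eV
|ΔE| = |E_2 - E_9| = 3.23346 eV

Convert to Joules: E = 3.23346 eV × (1.602177 × 10⁻¹⁹ J/eV) = 5.1806e-19 J

Using E = hf:
f = E/h = 5.1806e-19 J / (6.62607 × 10⁻³⁴ J·s)
f = 7.82e+14 Hz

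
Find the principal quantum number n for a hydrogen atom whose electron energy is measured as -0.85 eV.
n = 4

The exact energy levels follow E_n = -13.6057 eV / n².

The measured value (-0.85 eV) is reported to only 2 significant figures, so we must test candidate n values and see which one matches to that precision.

Candidate energies:
  n = 2:  E = -13.6057/2² = -3.40143 eV
  n = 3:  E = -13.6057/3² = -1.51174 eV
  n = 4:  E = -13.6057/4² = -0.85036 eV  ← matches
  n = 5:  E = -13.6057/5² = -0.54423 eV
  n = 6:  E = -13.6057/6² = -0.37794 eV

Checking against the measurement of -0.85 eV (2 sig figs), only n = 4 agrees:
E_4 = -0.85036 eV, which rounds to -0.85 eV ✓

Therefore n = 4.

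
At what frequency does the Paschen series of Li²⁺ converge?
3.290e+15 Hz

The series limit corresponds to the transition from n = ∞ to n = 3.
This is the highest energy (shortest wavelength) transition in the Paschen series.

E_∞ = 0 eV
E_3 = -13.6057 × 3² / 3² = -13.605700 eV

Energy at series limit:
ΔE = E_∞ - E_3 = 0 - (-13.605700) = 13.605700 eV
E = 13.605700 eV × (1.602177 × 10⁻¹⁹ J/eV) = 2.17987e-18 J
f = E/h = 2.17987e-18 J / (6.62607 × 10⁻³⁴ J·s) = 3.290e+15 Hz

This energy equals the ionization energy from the n = 3 state of Li²⁺.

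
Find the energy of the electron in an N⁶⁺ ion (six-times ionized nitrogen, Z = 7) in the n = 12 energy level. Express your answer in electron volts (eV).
-4.62972 eV

The energy levels of a hydrogen-like atom are given by:
E_n = -13.6057 Z² / n² eV  (with Z = 7 for N⁶⁺)

For n = 12:
E_12 = -13.6057 × 7² / 12²
E_12 = -13.6057 × 49 / 144
E_12 = -4.62972 eV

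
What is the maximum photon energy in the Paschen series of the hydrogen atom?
1.512 eV

The series limit corresponds to the transition from n = ∞ to n = 3.
This is the highest energy (shortest wavelength) transition in the Paschen series.

E_∞ = 0 eV
E_3 = -13.6057 / 3² = -1.512 eV

Energy at series limit:
ΔE = E_∞ - E_3 = 0 - (-1.512) = 1.512 eV

This energy equals the ionization energy from the n = 3 state of hydrogen.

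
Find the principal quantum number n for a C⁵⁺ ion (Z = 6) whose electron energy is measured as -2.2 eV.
n = 15

The exact energy levels follow E_n = -13.6057 Z² / n² eV with Z = 6.

The measured value (-2.2 eV) is reported to only 2 significant figures, so we must test candidate n values and see which one matches to that precision.

Candidate energies:
  n = 13:  E = -13.6057 × 6² / 13² = -2.89826 eV
  n = 14:  E = -13.6057 × 6² / 14² = -2.49901 eV
  n = 15:  E = -13.6057 × 6² / 15² = -2.17691 eV  ← matches
  n = 16:  E = -13.6057 × 6² / 16² = -1.91330 eV
  n = 17:  E = -13.6057 × 6² / 17² = -1.69483 eV

Checking against the measurement of -2.2 eV (2 sig figs), only n = 15 agrees:
E_15 = -2.17691 eV, which rounds to -2.2 eV ✓

Therefore n = 15.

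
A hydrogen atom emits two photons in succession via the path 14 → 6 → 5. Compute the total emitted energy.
0.474811 eV

The energy levels of hydrogen are E_n = -13.6057 / n² eV.

First transition (14 → 6):
ΔE₁ = |E_6 - E_14|
ΔE₁ = |-0.377936111111 - (-0.069416836735)| = 0.308519274 eV

Second transition (6 → 5):
ΔE₂ = |E_5 - E_6|
ΔE₂ = |-0.544228000000 - (-0.377936111111)| = 0.166291889 eV

Total energy released:
E_total = ΔE₁ + ΔE₂ = 0.308519274 + 0.166291889 = 0.474811 eV

Note: This equals the direct transition 14 → 5: 0.474811 eV ✓
Energy is conserved regardless of the path taken.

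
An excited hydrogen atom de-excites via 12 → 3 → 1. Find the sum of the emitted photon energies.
13.511 eV

The energy levels of hydrogen are E_n = -13.6057 / n² eV.

First transition (12 → 3):
ΔE₁ = |E_3 - E_12|
ΔE₁ = |-1.511744444 - (-0.094484028)| = 1.417260 eV

Second transition (3 → 1):
ΔE₂ = |E_1 - E_3|
ΔE₂ = |-13.605700000 - (-1.511744444)| = 12.093956 eV

Total energy released:
E_total = ΔE₁ + ΔE₂ = 1.417260 + 12.093956 = 13.511 eV

Note: This equals the direct transition 12 → 1: 13.511 eV ✓
Energy is conserved regardless of the path taken.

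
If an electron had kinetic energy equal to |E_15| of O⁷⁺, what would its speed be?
1.167e+06 m/s (or 0.38919% of c)

The binding energy at n = 15 for O⁷⁺ is:
E_15 = -13.6057 × 8²/15² = -3.8700658 eV
|E_15| = 3.8700658 eV

Convert to Joules:
KE = 3.8700658 eV × (1.602177 × 10⁻¹⁹ J/eV) = 6.20053e-19 J

Using KE = ½mv²:
v = √(2·KE/m_e)
v = √(2 × 6.20053e-19 J / 9.10938 × 10⁻³¹ kg)
v = 1.167e+06 m/s

This is approximately 0.38919% the speed of light.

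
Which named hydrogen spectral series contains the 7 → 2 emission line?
Balmer series

The spectral series in hydrogen are named based on the final (lower) energy level:
- Lyman series: n_final = 1 (ultraviolet)
- Balmer series: n_final = 2 (visible/near-UV)
- Paschen series: n_final = 3 (infrared)
- Brackett series: n_final = 4 (infrared)
- Pfund series: n_final = 5 (far infrared)

Since this transition ends at n = 2, it belongs to the Balmer series.

For reference, this 7 → 2 line has photon energy
ΔE = 13.6057 eV × (1/2² - 1/7²) = 3.1237577 eV,
corresponding to wavelength λ = hc/ΔE = 1239.84 eV·nm / 3.1237577 eV = 396.907 nm in the visible/near-UV region.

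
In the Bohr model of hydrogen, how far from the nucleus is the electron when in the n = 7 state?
2.59297 nm (or 25.92968 Å)

The Bohr radius formula is:
r_n = n² a₀ / Z

where a₀ = 0.05291772 nm is the Bohr radius.

For H (Z = 1) at n = 7:
r_7 = 7² × 0.05291772 nm / 1
r_7 = 49 × 0.05291772 nm / 1
r_7 = 2.592968 nm / 1
r_7 = 2.59297 nm

The electron orbits at approximately 2.59297 nm from the nucleus.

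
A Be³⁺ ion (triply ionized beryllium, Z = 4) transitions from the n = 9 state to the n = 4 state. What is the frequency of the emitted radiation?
2.64e+15 Hz

First, find the transition energy:
E_9 = -13.6057 × 4² / 9² = -2.687546 eV
E_4 = -13.6057 × 4² / 4² = -13.605700 eV
|ΔE| = |E_4 - E_9| = 10.918154 eV

Convert to Joules: E = 10.918154 eV × (1.602177 × 10⁻¹⁹ J/eV) = 1.7493e-18 J

Using E = hf:
f = E/h = 1.7493e-18 J / (6.62607 × 10⁻³⁴ J·s)
f = 2.64e+15 Hz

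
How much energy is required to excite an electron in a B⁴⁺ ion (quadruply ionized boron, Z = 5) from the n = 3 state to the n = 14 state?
36.058190 eV

The energy levels of a hydrogen-like atom are E_n = -13.6057 Z² eV / n².

Energy at n = 3: E_3 = -13.6057 × 5² / 3² = -37.793611111 eV
Energy at n = 14: E_14 = -13.6057 × 5² / 14² = -1.735420918 eV

The excitation energy is the difference:
ΔE = E_14 - E_3
ΔE = -1.735420918 - (-37.793611111)
ΔE = 36.058190 eV

Since this is positive, energy must be absorbed (photon absorption).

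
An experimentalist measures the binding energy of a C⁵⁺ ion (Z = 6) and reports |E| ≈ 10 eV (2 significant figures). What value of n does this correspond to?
n = 7

The exact energy levels follow E_n = -13.6057 Z² / n² eV with Z = 6.

The measured value (-10 eV) is reported to only 2 significant figures, so we must test candidate n values and see which one matches to that precision.

Candidate energies:
  n = 5:  E = -13.6057 × 6² / 5² = -19.59221 eV
  n = 6:  E = -13.6057 × 6² / 6² = -13.60570 eV
  n = 7:  E = -13.6057 × 6² / 7² = -9.99602 eV  ← matches
  n = 8:  E = -13.6057 × 6² / 8² = -7.65321 eV
  n = 9:  E = -13.6057 × 6² / 9² = -6.04698 eV

Checking against the measurement of -10 eV (2 sig figs), only n = 7 agrees:
E_7 = -9.99602 eV, which rounds to -10 eV ✓

Therefore n = 7.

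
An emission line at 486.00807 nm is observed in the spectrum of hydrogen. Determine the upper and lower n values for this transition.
n = 4 → n = 2

First, find the photon energy from the wavelength (hc = 1239.84 eV·nm):
E = hc/λ = 1239.84 eV·nm / 486.00807 nm = 2.5510688 eV

The energy levels of hydrogen satisfy E_n = -13.6057 / n² eV, so an emission n_i → n_f releases
ΔE = 13.6057 × (1/n_f² − 1/n_i²) eV.

Setting ΔE equal to the photon energy:
1/n_f² − 1/n_i² = 2.5510688 / 13.6057 = 0.18750000

Since 1/n_i² must be positive, we need 1/n_f² > 0.18750000, i.e. n_f ≤ 2. For each allowed n_f, solve n_i = (1/n_f² − 0.18750000)^(−1/2) and check whether it is a whole number:
  n_f = 1: 1/n_i² = 1.00000000 − 0.18750000 = 0.81250000 → n_i = 1.109  (not an integer) ✗
  n_f = 2: 1/n_i² = 0.25000000 − 0.18750000 = 0.06250000 → n_i = 4.000  → integer, n_i = 4 ✓

Only n_f = 2 gives an integer upper level, n_i = 4.

The transition is from n = 4 to n = 2 (emission).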